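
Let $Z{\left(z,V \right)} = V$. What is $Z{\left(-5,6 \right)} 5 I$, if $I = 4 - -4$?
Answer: $240$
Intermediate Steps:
$I = 8$ ($I = 4 + 4 = 8$)
$Z{\left(-5,6 \right)} 5 I = 6 \cdot 5 \cdot 8 = 30 \cdot 8 = 240$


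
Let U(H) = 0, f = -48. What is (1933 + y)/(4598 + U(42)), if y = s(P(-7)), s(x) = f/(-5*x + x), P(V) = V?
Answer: 1229/2926 ≈ 0.42003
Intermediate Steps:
s(x) = 12/x (s(x) = -48/(-5*x + x) = -48*(-1/(4*x)) = -(-12)/x = 12/x)
y = -12/7 (y = 12/(-7) = 12*(-⅐) = -12/7 ≈ -1.7143)
(1933 + y)/(4598 + U(42)) = (1933 - 12/7)/(4598 + 0) = (13519/7)/4598 = (13519/7)*(1/4598) = 1229/2926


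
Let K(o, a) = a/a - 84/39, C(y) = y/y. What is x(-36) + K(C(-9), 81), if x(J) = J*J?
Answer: 16833/13 ≈ 1294.8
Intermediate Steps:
x(J) = J²
C(y) = 1
K(o, a) = -15/13 (K(o, a) = 1 - 84*1/39 = 1 - 28/13 = -15/13)
x(-36) + K(C(-9), 81) = (-36)² - 15/13 = 1296 - 15/13 = 16833/13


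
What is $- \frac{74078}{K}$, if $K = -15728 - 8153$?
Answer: $\frac{74078}{23881} \approx 3.102$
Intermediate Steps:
$K = -23881$
$- \frac{74078}{K} = - \frac{74078}{-23881} = \left(-74078\right) \left(- \frac{1}{23881}\right) = \frac{74078}{23881}$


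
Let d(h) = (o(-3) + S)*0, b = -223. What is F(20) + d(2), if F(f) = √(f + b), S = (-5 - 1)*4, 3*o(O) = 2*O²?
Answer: I*√203 ≈ 14.248*I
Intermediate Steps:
o(O) = 2*O²/3 (o(O) = (2*O²)/3 = 2*O²/3)
S = -24 (S = -6*4 = -24)
F(f) = √(-223 + f) (F(f) = √(f - 223) = √(-223 + f))
d(h) = 0 (d(h) = ((⅔)*(-3)² - 24)*0 = ((⅔)*9 - 24)*0 = (6 - 24)*0 = -18*0 = 0)
F(20) + d(2) = √(-223 + 20) + 0 = √(-203) + 0 = I*√203 + 0 = I*√203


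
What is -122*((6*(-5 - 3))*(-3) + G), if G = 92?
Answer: -28792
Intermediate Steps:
-122*((6*(-5 - 3))*(-3) + G) = -122*((6*(-5 - 3))*(-3) + 92) = -122*((6*(-8))*(-3) + 92) = -122*(-48*(-3) + 92) = -122*(144 + 92) = -122*236 = -28792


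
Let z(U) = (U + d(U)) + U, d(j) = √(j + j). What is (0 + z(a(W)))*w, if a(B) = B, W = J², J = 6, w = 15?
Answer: 1080 + 90*√2 ≈ 1207.3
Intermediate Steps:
d(j) = √2*√j (d(j) = √(2*j) = √2*√j)
W = 36 (W = 6² = 36)
z(U) = 2*U + √2*√U (z(U) = (U + √2*√U) + U = 2*U + √2*√U)
(0 + z(a(W)))*w = (0 + (2*36 + √2*√36))*15 = (0 + (72 + √2*6))*15 = (0 + (72 + 6*√2))*15 = (72 + 6*√2)*15 = 1080 + 90*√2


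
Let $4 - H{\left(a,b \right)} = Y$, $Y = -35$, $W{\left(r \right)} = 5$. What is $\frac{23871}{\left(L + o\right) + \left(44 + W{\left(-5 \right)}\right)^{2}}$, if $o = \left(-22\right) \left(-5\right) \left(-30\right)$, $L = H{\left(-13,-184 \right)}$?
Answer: $- \frac{23871}{860} \approx -27.757$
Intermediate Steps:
$H{\left(a,b \right)} = 39$ ($H{\left(a,b \right)} = 4 - -35 = 4 + 35 = 39$)
$L = 39$
$o = -3300$ ($o = 110 \left(-30\right) = -3300$)
$\frac{23871}{\left(L + o\right) + \left(44 + W{\left(-5 \right)}\right)^{2}} = \frac{23871}{\left(39 - 3300\right) + \left(44 + 5\right)^{2}} = \frac{23871}{-3261 + 49^{2}} = \frac{23871}{-3261 + 2401} = \frac{23871}{-860} = 23871 \left(- \frac{1}{860}\right) = - \frac{23871}{860}$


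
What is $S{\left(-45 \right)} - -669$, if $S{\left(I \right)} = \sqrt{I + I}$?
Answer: $669 + 3 i \sqrt{10} \approx 669.0 + 9.4868 i$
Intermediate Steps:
$S{\left(I \right)} = \sqrt{2} \sqrt{I}$ ($S{\left(I \right)} = \sqrt{2 I} = \sqrt{2} \sqrt{I}$)
$S{\left(-45 \right)} - -669 = \sqrt{2} \sqrt{-45} - -669 = \sqrt{2} \cdot 3 i \sqrt{5} + 669 = 3 i \sqrt{10} + 669 = 669 + 3 i \sqrt{10}$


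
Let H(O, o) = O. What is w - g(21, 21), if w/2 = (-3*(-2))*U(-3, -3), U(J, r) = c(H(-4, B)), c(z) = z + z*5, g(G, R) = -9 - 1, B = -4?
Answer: -278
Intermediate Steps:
g(G, R) = -10
c(z) = 6*z (c(z) = z + 5*z = 6*z)
U(J, r) = -24 (U(J, r) = 6*(-4) = -24)
w = -288 (w = 2*(-3*(-2)*(-24)) = 2*(6*(-24)) = 2*(-144) = -288)
w - g(21, 21) = -288 - 1*(-10) = -288 + 10 = -278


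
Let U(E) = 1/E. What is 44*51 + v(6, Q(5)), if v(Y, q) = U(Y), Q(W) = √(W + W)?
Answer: 13465/6 ≈ 2244.2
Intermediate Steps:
Q(W) = √2*√W (Q(W) = √(2*W) = √2*√W)
v(Y, q) = 1/Y
44*51 + v(6, Q(5)) = 44*51 + 1/6 = 2244 + ⅙ = 13465/6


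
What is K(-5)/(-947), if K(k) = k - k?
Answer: 0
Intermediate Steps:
K(k) = 0
K(-5)/(-947) = 0/(-947) = 0*(-1/947) = 0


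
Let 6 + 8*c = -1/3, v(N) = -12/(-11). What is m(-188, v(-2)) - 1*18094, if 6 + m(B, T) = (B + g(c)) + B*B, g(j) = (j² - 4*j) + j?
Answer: 9825985/576 ≈ 17059.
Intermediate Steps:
v(N) = 12/11 (v(N) = -12*(-1/11) = 12/11)
c = -19/24 (c = -¾ + (-1/3)/8 = -¾ + (-1*⅓)/8 = -¾ + (⅛)*(-⅓) = -¾ - 1/24 = -19/24 ≈ -0.79167)
g(j) = j² - 3*j
m(B, T) = -1727/576 + B + B² (m(B, T) = -6 + ((B - 19*(-3 - 19/24)/24) + B*B) = -6 + ((B - 19/24*(-91/24)) + B²) = -6 + ((B + 1729/576) + B²) = -6 + ((1729/576 + B) + B²) = -6 + (1729/576 + B + B²) = -1727/576 + B + B²)
m(-188, v(-2)) - 1*18094 = (-1727/576 - 188 + (-188)²) - 1*18094 = (-1727/576 - 188 + 35344) - 18094 = 20248129/576 - 18094 = 9825985/576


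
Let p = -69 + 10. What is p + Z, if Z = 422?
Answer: 363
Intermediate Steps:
p = -59
p + Z = -59 + 422 = 363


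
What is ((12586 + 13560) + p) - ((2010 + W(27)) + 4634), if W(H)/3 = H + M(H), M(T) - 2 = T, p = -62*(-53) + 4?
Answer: 22624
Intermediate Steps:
p = 3290 (p = 3286 + 4 = 3290)
M(T) = 2 + T
W(H) = 6 + 6*H (W(H) = 3*(H + (2 + H)) = 3*(2 + 2*H) = 6 + 6*H)
((12586 + 13560) + p) - ((2010 + W(27)) + 4634) = ((12586 + 13560) + 3290) - ((2010 + (6 + 6*27)) + 4634) = (26146 + 3290) - ((2010 + (6 + 162)) + 4634) = 29436 - ((2010 + 168) + 4634) = 29436 - (2178 + 4634) = 29436 - 1*6812 = 29436 - 6812 = 22624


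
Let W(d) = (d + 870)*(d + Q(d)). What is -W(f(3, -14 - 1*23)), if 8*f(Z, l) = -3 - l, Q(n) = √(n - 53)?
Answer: -59449/16 - 3497*I*√195/8 ≈ -3715.6 - 6104.1*I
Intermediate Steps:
Q(n) = √(-53 + n)
f(Z, l) = -3/8 - l/8 (f(Z, l) = (-3 - l)/8 = -3/8 - l/8)
W(d) = (870 + d)*(d + √(-53 + d)) (W(d) = (d + 870)*(d + √(-53 + d)) = (870 + d)*(d + √(-53 + d)))
-W(f(3, -14 - 1*23)) = -((-3/8 - (-14 - 1*23)/8)² + 870*(-3/8 - (-14 - 1*23)/8) + 870*√(-53 + (-3/8 - (-14 - 1*23)/8)) + (-3/8 - (-14 - 1*23)/8)*√(-53 + (-3/8 - (-14 - 1*23)/8))) = -((-3/8 - (-14 - 23)/8)² + 870*(-3/8 - (-14 - 23)/8) + 870*√(-53 + (-3/8 - (-14 - 23)/8)) + (-3/8 - (-14 - 23)/8)*√(-53 + (-3/8 - (-14 - 23)/8))) = -((-3/8 - ⅛*(-37))² + 870*(-3/8 - ⅛*(-37)) + 870*√(-53 + (-3/8 - ⅛*(-37))) + (-3/8 - ⅛*(-37))*√(-53 + (-3/8 - ⅛*(-37)))) = -((-3/8 + 37/8)² + 870*(-3/8 + 37/8) + 870*√(-53 + (-3/8 + 37/8)) + (-3/8 + 37/8)*√(-53 + (-3/8 + 37/8))) = -((17/4)² + 870*(17/4) + 870*√(-53 + 17/4) + 17*√(-53 + 17/4)/4) = -(289/16 + 7395/2 + 870*√(-195/4) + 17*√(-195/4)/4) = -(289/16 + 7395/2 + 870*(I*√195/2) + 17*(I*√195/2)/4) = -(289/16 + 7395/2 + 435*I*√195 + 17*I*√195/8) = -(59449/16 + 3497*I*√195/8) = -59449/16 - 3497*I*√195/8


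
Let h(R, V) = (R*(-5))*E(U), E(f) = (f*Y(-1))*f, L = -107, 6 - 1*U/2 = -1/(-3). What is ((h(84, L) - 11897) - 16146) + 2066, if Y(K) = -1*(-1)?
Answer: -239771/3 ≈ -79924.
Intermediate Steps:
Y(K) = 1
U = 34/3 (U = 12 - (-2)/(-3) = 12 - (-2)*(-1)/3 = 12 - 2*⅓ = 12 - ⅔ = 34/3 ≈ 11.333)
E(f) = f² (E(f) = (f*1)*f = f*f = f²)
h(R, V) = -5780*R/9 (h(R, V) = (R*(-5))*(34/3)² = -5*R*(1156/9) = -5780*R/9)
((h(84, L) - 11897) - 16146) + 2066 = ((-5780/9*84 - 11897) - 16146) + 2066 = ((-161840/3 - 11897) - 16146) + 2066 = (-197531/3 - 16146) + 2066 = -245969/3 + 2066 = -239771/3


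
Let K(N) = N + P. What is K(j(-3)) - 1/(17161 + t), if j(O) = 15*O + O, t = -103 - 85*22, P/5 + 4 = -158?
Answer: -13031305/15188 ≈ -858.00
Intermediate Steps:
P = -810 (P = -20 + 5*(-158) = -20 - 790 = -810)
t = -1973 (t = -103 - 1870 = -1973)
j(O) = 16*O
K(N) = -810 + N (K(N) = N - 810 = -810 + N)
K(j(-3)) - 1/(17161 + t) = (-810 + 16*(-3)) - 1/(17161 - 1973) = (-810 - 48) - 1/15188 = -858 - 1*1/15188 = -858 - 1/15188 = -13031305/15188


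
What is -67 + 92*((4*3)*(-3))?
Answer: -3379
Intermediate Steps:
-67 + 92*((4*3)*(-3)) = -67 + 92*(12*(-3)) = -67 + 92*(-36) = -67 - 3312 = -3379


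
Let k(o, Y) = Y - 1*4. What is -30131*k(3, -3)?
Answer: 210917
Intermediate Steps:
k(o, Y) = -4 + Y (k(o, Y) = Y - 4 = -4 + Y)
-30131*k(3, -3) = -30131*(-4 - 3) = -30131*(-7) = 210917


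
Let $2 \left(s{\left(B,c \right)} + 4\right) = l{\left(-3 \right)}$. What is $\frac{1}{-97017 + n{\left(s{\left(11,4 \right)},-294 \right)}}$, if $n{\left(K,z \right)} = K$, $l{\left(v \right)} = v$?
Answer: $- \frac{2}{194045} \approx -1.0307 \cdot 10^{-5}$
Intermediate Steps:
$s{\left(B,c \right)} = - \frac{11}{2}$ ($s{\left(B,c \right)} = -4 + \frac{1}{2} \left(-3\right) = -4 - \frac{3}{2} = - \frac{11}{2}$)
$\frac{1}{-97017 + n{\left(s{\left(11,4 \right)},-294 \right)}} = \frac{1}{-97017 - \frac{11}{2}} = \frac{1}{- \frac{194045}{2}} = - \frac{2}{194045}$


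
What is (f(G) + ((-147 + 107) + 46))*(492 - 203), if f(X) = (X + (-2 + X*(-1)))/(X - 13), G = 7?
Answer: 5491/3 ≈ 1830.3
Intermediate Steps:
f(X) = -2/(-13 + X) (f(X) = (X + (-2 - X))/(-13 + X) = -2/(-13 + X))
(f(G) + ((-147 + 107) + 46))*(492 - 203) = (-2/(-13 + 7) + ((-147 + 107) + 46))*(492 - 203) = (-2/(-6) + (-40 + 46))*289 = (-2*(-⅙) + 6)*289 = (⅓ + 6)*289 = (19/3)*289 = 5491/3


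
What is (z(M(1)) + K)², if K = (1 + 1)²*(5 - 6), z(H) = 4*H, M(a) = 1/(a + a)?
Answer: 4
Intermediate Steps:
M(a) = 1/(2*a)
K = -4 (K = 2²*(-1) = 4*(-1) = -4)
(z(M(1)) + K)² = (4*((½)/1) - 4)² = (4*((½)*1) - 4)² = (4*(½) - 4)² = (2 - 4)² = (-2)² = 4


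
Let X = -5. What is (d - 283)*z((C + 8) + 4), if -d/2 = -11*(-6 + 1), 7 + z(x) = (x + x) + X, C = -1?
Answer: -3930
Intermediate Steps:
z(x) = -12 + 2*x (z(x) = -7 + ((x + x) - 5) = -7 + (2*x - 5) = -7 + (-5 + 2*x) = -12 + 2*x)
d = -110 (d = -(-22)*(-6 + 1) = -(-22)*(-5) = -2*55 = -110)
(d - 283)*z((C + 8) + 4) = (-110 - 283)*(-12 + 2*((-1 + 8) + 4)) = -393*(-12 + 2*(7 + 4)) = -393*(-12 + 2*11) = -393*(-12 + 22) = -393*10 = -3930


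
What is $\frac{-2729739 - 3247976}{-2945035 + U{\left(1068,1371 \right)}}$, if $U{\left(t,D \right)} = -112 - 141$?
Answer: $\frac{5977715}{2945288} \approx 2.0296$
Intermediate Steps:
$U{\left(t,D \right)} = -253$
$\frac{-2729739 - 3247976}{-2945035 + U{\left(1068,1371 \right)}} = \frac{-2729739 - 3247976}{-2945035 - 253} = - \frac{5977715}{-2945288} = \left(-5977715\right) \left(- \frac{1}{2945288}\right) = \frac{5977715}{2945288}$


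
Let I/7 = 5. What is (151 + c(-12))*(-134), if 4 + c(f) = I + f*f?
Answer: -43684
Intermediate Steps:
I = 35 (I = 7*5 = 35)
c(f) = 31 + f² (c(f) = -4 + (35 + f*f) = -4 + (35 + f²) = 31 + f²)
(151 + c(-12))*(-134) = (151 + (31 + (-12)²))*(-134) = (151 + (31 + 144))*(-134) = (151 + 175)*(-134) = 326*(-134) = -43684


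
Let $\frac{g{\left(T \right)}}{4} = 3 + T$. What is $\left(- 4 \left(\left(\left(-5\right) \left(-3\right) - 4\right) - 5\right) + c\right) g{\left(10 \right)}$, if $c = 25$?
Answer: $52$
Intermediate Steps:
$g{\left(T \right)} = 12 + 4 T$ ($g{\left(T \right)} = 4 \left(3 + T\right) = 12 + 4 T$)
$\left(- 4 \left(\left(\left(-5\right) \left(-3\right) - 4\right) - 5\right) + c\right) g{\left(10 \right)} = \left(- 4 \left(\left(\left(-5\right) \left(-3\right) - 4\right) - 5\right) + 25\right) \left(12 + 4 \cdot 10\right) = \left(- 4 \left(\left(15 - 4\right) - 5\right) + 25\right) \left(12 + 40\right) = \left(- 4 \left(11 - 5\right) + 25\right) 52 = \left(\left(-4\right) 6 + 25\right) 52 = \left(-24 + 25\right) 52 = 1 \cdot 52 = 52$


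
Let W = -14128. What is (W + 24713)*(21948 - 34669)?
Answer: -134651785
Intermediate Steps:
(W + 24713)*(21948 - 34669) = (-14128 + 24713)*(21948 - 34669) = 10585*(-12721) = -134651785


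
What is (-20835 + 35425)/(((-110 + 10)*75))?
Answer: -1459/750 ≈ -1.9453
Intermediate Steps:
(-20835 + 35425)/(((-110 + 10)*75)) = 14590/((-100*75)) = 14590/(-7500) = 14590*(-1/7500) = -1459/750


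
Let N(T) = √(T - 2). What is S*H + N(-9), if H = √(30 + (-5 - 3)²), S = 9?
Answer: 9*√94 + I*√11 ≈ 87.258 + 3.3166*I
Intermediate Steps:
N(T) = √(-2 + T)
H = √94 (H = √(30 + (-8)²) = √(30 + 64) = √94 ≈ 9.6954)
S*H + N(-9) = 9*√94 + √(-2 - 9) = 9*√94 + √(-11) = 9*√94 + I*√11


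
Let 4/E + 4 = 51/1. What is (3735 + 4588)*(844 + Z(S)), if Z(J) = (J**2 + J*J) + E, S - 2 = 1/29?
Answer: 9669422042/1363 ≈ 7.0942e+6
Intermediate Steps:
E = 4/47 (E = 4/(-4 + 51/1) = 4/(-4 + 51*1) = 4/(-4 + 51) = 4/47 ≈ 0.085106)
S = 59/29 (S = 2 + 1/29 = 59/29 ≈ 2.0345)
Z(J) = 4/47 + 2*J**2 (Z(J) = (J**2 + J*J) + 4/47 = (J**2 + J**2) + 4/47 = 2*J**2 + 4/47 = 4/47 + 2*J**2)
(3735 + 4588)*(844 + Z(S)) = (3735 + 4588)*(844 + (4/47 + 2*(59/29)**2)) = 8323*(844 + (4/47 + 2*(3481/841))) = 8323*(844 + (4/47 + 6962/841)) = 8323*(844 + 330578/39527) = 8323*(33691366/39527) = 9669422042/1363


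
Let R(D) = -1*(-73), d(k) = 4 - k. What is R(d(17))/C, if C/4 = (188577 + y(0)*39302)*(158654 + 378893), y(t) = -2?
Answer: 73/236462624924 ≈ 3.0872e-10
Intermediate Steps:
R(D) = 73
C = 236462624924 (C = 4*((188577 - 2*39302)*(158654 + 378893)) = 4*((188577 - 78604)*537547) = 4*(109973*537547) = 4*59115656231 = 236462624924)
R(d(17))/C = 73/236462624924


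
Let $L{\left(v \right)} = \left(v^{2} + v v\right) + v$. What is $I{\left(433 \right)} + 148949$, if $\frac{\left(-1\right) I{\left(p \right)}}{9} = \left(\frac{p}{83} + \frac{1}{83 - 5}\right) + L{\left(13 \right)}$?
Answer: $\frac{314513249}{2158} \approx 1.4574 \cdot 10^{5}$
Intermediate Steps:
$L{\left(v \right)} = v + 2 v^{2}$ ($L{\left(v \right)} = \left(v^{2} + v^{2}\right) + v = 2 v^{2} + v = v + 2 v^{2}$)
$I{\left(p \right)} = - \frac{82137}{26} - \frac{9 p}{83}$ ($I{\left(p \right)} = - 9 \left(\left(\frac{p}{83} + \frac{1}{83 - 5}\right) + 13 \left(1 + 2 \cdot 13\right)\right) = - 9 \left(\left(p \frac{1}{83} + \frac{1}{78}\right) + 13 \left(1 + 26\right)\right) = - 9 \left(\left(\frac{p}{83} + \frac{1}{78}\right) + 13 \cdot 27\right) = - 9 \left(\left(\frac{1}{78} + \frac{p}{83}\right) + 351\right) = - 9 \left(\frac{27379}{78} + \frac{p}{83}\right) = - \frac{82137}{26} - \frac{9 p}{83}$)
$I{\left(433 \right)} + 148949 = \left(- \frac{82137}{26} - \frac{3897}{83}\right) + 148949 = - \frac{6918693}{2158} + 148949 = \frac{314513249}{2158}$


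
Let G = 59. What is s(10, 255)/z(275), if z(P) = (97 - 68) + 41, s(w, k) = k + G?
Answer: 157/35 ≈ 4.4857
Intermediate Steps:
s(w, k) = 59 + k (s(w, k) = k + 59 = 59 + k)
z(P) = 70 (z(P) = 29 + 41 = 70)
s(10, 255)/z(275) = (59 + 255)/70 = 314*(1/70) = 157/35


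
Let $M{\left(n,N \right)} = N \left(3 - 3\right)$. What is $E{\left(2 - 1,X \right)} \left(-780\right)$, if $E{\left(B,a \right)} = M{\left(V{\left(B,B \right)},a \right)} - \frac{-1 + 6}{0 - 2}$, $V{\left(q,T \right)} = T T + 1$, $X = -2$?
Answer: $-1950$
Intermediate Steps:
$V{\left(q,T \right)} = 1 + T^{2}$ ($V{\left(q,T \right)} = T^{2} + 1 = 1 + T^{2}$)
$M{\left(n,N \right)} = 0$ ($M{\left(n,N \right)} = N 0 = 0$)
$E{\left(B,a \right)} = \frac{5}{2}$ ($E{\left(B,a \right)} = 0 - \frac{-1 + 6}{0 - 2} = 0 - \frac{5}{-2} = 0 - 5 \left(- \frac{1}{2}\right) = 0 - - \frac{5}{2} = 0 + \frac{5}{2} = \frac{5}{2}$)
$E{\left(2 - 1,X \right)} \left(-780\right) = \frac{5}{2} \left(-780\right) = -1950$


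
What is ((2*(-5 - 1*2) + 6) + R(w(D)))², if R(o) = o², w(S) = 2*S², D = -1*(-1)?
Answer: 16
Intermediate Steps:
D = 1
((2*(-5 - 1*2) + 6) + R(w(D)))² = ((2*(-5 - 1*2) + 6) + (2*1²)²)² = ((2*(-5 - 2) + 6) + (2*1)²)² = ((2*(-7) + 6) + 2²)² = ((-14 + 6) + 4)² = (-8 + 4)² = (-4)² = 16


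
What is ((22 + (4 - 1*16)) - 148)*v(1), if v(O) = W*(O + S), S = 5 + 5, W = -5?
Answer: 7590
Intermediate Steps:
S = 10
v(O) = -50 - 5*O (v(O) = -5*(O + 10) = -5*(10 + O) = -50 - 5*O)
((22 + (4 - 1*16)) - 148)*v(1) = ((22 + (4 - 1*16)) - 148)*(-50 - 5*1) = ((22 + (4 - 16)) - 148)*(-50 - 5) = ((22 - 12) - 148)*(-55) = (10 - 148)*(-55) = -138*(-55) = 7590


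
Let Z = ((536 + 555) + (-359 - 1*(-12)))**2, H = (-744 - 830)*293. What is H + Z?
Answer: 92354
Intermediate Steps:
H = -461182 (H = -1574*293 = -461182)
Z = 553536 (Z = (1091 + (-359 + 12))**2 = (1091 - 347)**2 = 744**2 = 553536)
H + Z = -461182 + 553536 = 92354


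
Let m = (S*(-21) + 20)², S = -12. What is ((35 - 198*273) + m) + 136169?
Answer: 156134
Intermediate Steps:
m = 73984 (m = (-12*(-21) + 20)² = (252 + 20)² = 272² = 73984)
((35 - 198*273) + m) + 136169 = ((35 - 198*273) + 73984) + 136169 = ((35 - 54054) + 73984) + 136169 = (-54019 + 73984) + 136169 = 19965 + 136169 = 156134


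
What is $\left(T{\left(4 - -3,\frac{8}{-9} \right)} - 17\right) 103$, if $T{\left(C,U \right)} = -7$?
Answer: $-2472$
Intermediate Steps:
$\left(T{\left(4 - -3,\frac{8}{-9} \right)} - 17\right) 103 = \left(-7 - 17\right) 103 = \left(-24\right) 103 = -2472$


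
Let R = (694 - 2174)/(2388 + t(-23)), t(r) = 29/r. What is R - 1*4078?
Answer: -44779170/10979 ≈ -4078.6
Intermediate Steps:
R = -6808/10979 (R = (694 - 2174)/(2388 + 29/(-23)) = -1480/(2388 + 29*(-1/23)) = -1480/(2388 - 29/23) = -1480/54895/23 = -1480*23/54895 = -6808/10979 ≈ -0.62009)
R - 1*4078 = -6808/10979 - 1*4078 = -6808/10979 - 4078 = -44779170/10979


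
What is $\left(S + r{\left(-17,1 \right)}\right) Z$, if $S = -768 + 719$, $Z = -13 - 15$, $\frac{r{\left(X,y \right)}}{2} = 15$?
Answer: $532$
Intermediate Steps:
$r{\left(X,y \right)} = 30$ ($r{\left(X,y \right)} = 2 \cdot 15 = 30$)
$Z = -28$ ($Z = -13 - 15 = -28$)
$S = -49$
$\left(S + r{\left(-17,1 \right)}\right) Z = \left(-49 + 30\right) \left(-28\right) = \left(-19\right) \left(-28\right) = 532$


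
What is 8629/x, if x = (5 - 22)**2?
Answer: 8629/289 ≈ 29.858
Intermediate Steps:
x = 289 (x = (-17)**2 = 289)
8629/x = 8629/289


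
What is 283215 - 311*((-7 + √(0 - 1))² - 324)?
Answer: 369051 + 4354*I ≈ 3.6905e+5 + 4354.0*I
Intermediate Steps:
283215 - 311*((-7 + √(0 - 1))² - 324) = 283215 - 311*((-7 + √(-1))² - 324) = 283215 - 311*((-7 + I)² - 324) = 283215 - 311*(-324 + (-7 + I)²) = 283215 + (100764 - 311*(-7 + I)²) = 383979 - 311*(-7 + I)²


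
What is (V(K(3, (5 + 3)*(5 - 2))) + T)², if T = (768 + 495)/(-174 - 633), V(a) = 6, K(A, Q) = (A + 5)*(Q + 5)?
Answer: 1423249/72361 ≈ 19.669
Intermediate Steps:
K(A, Q) = (5 + A)*(5 + Q)
T = -421/269 (T = 1263/(-807) = 1263*(-1/807) = -421/269 ≈ -1.5651)
(V(K(3, (5 + 3)*(5 - 2))) + T)² = (6 - 421/269)² = (1193/269)² = 1423249/72361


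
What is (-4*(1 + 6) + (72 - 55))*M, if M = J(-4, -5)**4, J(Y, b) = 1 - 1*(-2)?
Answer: -891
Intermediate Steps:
J(Y, b) = 3 (J(Y, b) = 1 + 2 = 3)
M = 81 (M = 3**4 = 81)
(-4*(1 + 6) + (72 - 55))*M = (-4*(1 + 6) + (72 - 55))*81 = (-4*7 + 17)*81 = (-28 + 17)*81 = -11*81 = -891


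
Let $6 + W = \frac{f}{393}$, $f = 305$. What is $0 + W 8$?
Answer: $- \frac{16424}{393} \approx -41.791$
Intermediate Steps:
$W = - \frac{2053}{393}$ ($W = -6 + \frac{305}{393} = - \frac{2053}{393} \approx -5.2239$)
$0 + W 8 = 0 - \frac{16424}{393} = - \frac{16424}{393}$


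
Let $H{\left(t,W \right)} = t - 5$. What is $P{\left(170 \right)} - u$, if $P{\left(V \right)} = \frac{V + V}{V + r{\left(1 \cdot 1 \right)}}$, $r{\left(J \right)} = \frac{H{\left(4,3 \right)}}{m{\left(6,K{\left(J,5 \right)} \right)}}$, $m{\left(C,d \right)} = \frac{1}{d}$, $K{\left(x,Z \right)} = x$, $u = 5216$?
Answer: $- \frac{881164}{169} \approx -5214.0$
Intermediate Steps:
$H{\left(t,W \right)} = -5 + t$
$r{\left(J \right)} = - J$ ($r{\left(J \right)} = \frac{-5 + 4}{\frac{1}{J}} = - J$)
$P{\left(V \right)} = \frac{2 V}{-1 + V}$ ($P{\left(V \right)} = \frac{V + V}{V - 1 \cdot 1} = \frac{2 V}{V - 1} = \frac{2 V}{-1 + V}$)
$P{\left(170 \right)} - u = 2 \cdot 170 \frac{1}{-1 + 170} - 5216 = 2 \cdot 170 \cdot \frac{1}{169} - 5216 = \frac{340}{169} - 5216 = - \frac{881164}{169}$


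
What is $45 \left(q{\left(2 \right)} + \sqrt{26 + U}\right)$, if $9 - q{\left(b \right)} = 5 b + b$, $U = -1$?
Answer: $90$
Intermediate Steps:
$q{\left(b \right)} = 9 - 6 b$ ($q{\left(b \right)} = 9 - \left(5 b + b\right) = 9 - 6 b$)
$45 \left(q{\left(2 \right)} + \sqrt{26 + U}\right) = 45 \left(\left(9 - 12\right) + \sqrt{26 - 1}\right) = 45 \left(\left(9 - 12\right) + \sqrt{25}\right) = 45 \left(-3 + 5\right) = 45 \cdot 2 = 90$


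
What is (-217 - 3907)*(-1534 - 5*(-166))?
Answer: 2903296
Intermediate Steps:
(-217 - 3907)*(-1534 - 5*(-166)) = -4124*(-1534 + 830) = -4124*(-704) = 2903296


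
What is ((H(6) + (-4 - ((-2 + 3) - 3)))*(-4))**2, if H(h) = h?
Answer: 256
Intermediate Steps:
((H(6) + (-4 - ((-2 + 3) - 3)))*(-4))**2 = ((6 + (-4 - ((-2 + 3) - 3)))*(-4))**2 = ((6 + (-4 - (1 - 3)))*(-4))**2 = ((6 + (-4 - 1*(-2)))*(-4))**2 = ((6 + (-4 + 2))*(-4))**2 = ((6 - 2)*(-4))**2 = (4*(-4))**2 = (-16)**2 = 256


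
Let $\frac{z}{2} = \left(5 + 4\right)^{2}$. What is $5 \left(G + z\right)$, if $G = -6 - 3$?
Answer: $765$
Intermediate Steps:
$G = -9$ ($G = -6 - 3 = -9$)
$z = 162$ ($z = 2 \left(5 + 4\right)^{2} = 2 \cdot 9^{2} = 2 \cdot 81 = 162$)
$5 \left(G + z\right) = 5 \left(-9 + 162\right) = 5 \cdot 153 = 765$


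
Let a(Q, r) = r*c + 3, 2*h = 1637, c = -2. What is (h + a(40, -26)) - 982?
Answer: -217/2 ≈ -108.50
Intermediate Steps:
h = 1637/2 (h = (½)*1637 = 1637/2 ≈ 818.50)
a(Q, r) = 3 - 2*r (a(Q, r) = r*(-2) + 3 = -2*r + 3 = 3 - 2*r)
(h + a(40, -26)) - 982 = (1637/2 + (3 - 2*(-26))) - 982 = (1637/2 + (3 + 52)) - 982 = (1637/2 + 55) - 982 = 1747/2 - 982 = -217/2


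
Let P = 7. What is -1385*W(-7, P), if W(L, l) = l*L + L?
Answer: 77560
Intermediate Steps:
W(L, l) = L + L*l (W(L, l) = L*l + L = L + L*l)
-1385*W(-7, P) = -(-9695)*(1 + 7) = -(-9695)*8 = -1385*(-56) = 77560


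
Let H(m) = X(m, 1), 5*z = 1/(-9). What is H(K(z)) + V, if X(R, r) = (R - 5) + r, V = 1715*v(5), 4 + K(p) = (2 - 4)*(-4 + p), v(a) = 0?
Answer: 2/45 ≈ 0.044444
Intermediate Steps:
z = -1/45 (z = (⅕)/(-9) = (⅕)*(-⅑) = -1/45 ≈ -0.022222)
K(p) = 4 - 2*p (K(p) = -4 + (2 - 4)*(-4 + p) = -4 - 2*(-4 + p) = -4 + (8 - 2*p) = 4 - 2*p)
V = 0 (V = 1715*0 = 0)
X(R, r) = -5 + R + r (X(R, r) = (-5 + R) + r = -5 + R + r)
H(m) = -4 + m (H(m) = -5 + m + 1 = -4 + m)
H(K(z)) + V = (-4 + (4 - 2*(-1/45))) + 0 = (-4 + (4 + 2/45)) + 0 = (-4 + 182/45) + 0 = 2/45 + 0 = 2/45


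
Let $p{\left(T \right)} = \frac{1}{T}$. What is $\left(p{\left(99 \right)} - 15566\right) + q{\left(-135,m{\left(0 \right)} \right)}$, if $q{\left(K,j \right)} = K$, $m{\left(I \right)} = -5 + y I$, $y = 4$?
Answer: $- \frac{1554398}{99} \approx -15701.0$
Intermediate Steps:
$m{\left(I \right)} = -5 + 4 I$
$\left(p{\left(99 \right)} - 15566\right) + q{\left(-135,m{\left(0 \right)} \right)} = \left(\frac{1}{99} - 15566\right) - 135 = - \frac{1541033}{99} - 135 = - \frac{1554398}{99}$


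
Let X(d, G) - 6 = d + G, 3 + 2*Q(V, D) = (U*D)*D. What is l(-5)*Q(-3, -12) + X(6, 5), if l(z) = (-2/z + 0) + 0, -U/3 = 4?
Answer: -1646/5 ≈ -329.20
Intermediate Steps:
U = -12 (U = -3*4 = -12)
l(z) = -2/z (l(z) = -2/z + 0 = -2/z)
Q(V, D) = -3/2 - 6*D**2 (Q(V, D) = -3/2 + ((-12*D)*D)/2 = -3/2 + (-12*D**2)/2 = -3/2 - 6*D**2)
X(d, G) = 6 + G + d (X(d, G) = 6 + (d + G) = 6 + (G + d) = 6 + G + d)
l(-5)*Q(-3, -12) + X(6, 5) = (-2/(-5))*(-3/2 - 6*(-12)**2) + (6 + 5 + 6) = (-2*(-1/5))*(-3/2 - 6*144) + 17 = 2*(-3/2 - 864)/5 + 17 = (2/5)*(-1731/2) + 17 = -1731/5 + 17 = -1646/5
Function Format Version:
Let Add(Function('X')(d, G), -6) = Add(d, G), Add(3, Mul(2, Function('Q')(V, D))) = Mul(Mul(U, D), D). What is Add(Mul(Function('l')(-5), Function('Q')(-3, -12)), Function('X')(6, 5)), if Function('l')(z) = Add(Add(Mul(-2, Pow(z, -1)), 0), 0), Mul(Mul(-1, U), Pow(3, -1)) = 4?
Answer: Rational(-1646, 5) ≈ -329.20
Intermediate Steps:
U = -12 (U = Mul(-3, 4) = -12)
Function('l')(z) = Mul(-2, Pow(z, -1)) (Function('l')(z) = Add(Mul(-2, Pow(z, -1)), 0) = Mul(-2, Pow(z, -1)))
Function('Q')(V, D) = Add(Rational(-3, 2), Mul(-6, Pow(D, 2))) (Function('Q')(V, D) = Add(Rational(-3, 2), Mul(Rational(1, 2), Mul(Mul(-12, D), D))) = Add(Rational(-3, 2), Mul(Rational(1, 2), Mul(-12, Pow(D, 2)))) = Add(Rational(-3, 2), Mul(-6, Pow(D, 2))))
Function('X')(d, G) = Add(6, G, d) (Function('X')(d, G) = Add(6, Add(d, G)) = Add(6, Add(G, d)) = Add(6, G, d))
Add(Mul(Function('l')(-5), Function('Q')(-3, -12)), Function('X')(6, 5)) = Add(Mul(Mul(-2, Pow(-5, -1)), Add(Rational(-3, 2), Mul(-6, Pow(-12, 2)))), Add(6, 5, 6)) = Add(Mul(Mul(-2, Rational(-1, 5)), Add(Rational(-3, 2), Mul(-6, 144))), 17) = Add(Mul(Rational(2, 5), Add(Rational(-3, 2), -864)), 17) = Add(Mul(Rational(2, 5), Rational(-1731, 2)), 17) = Add(Rational(-1731, 5), 17) = Rational(-1646, 5)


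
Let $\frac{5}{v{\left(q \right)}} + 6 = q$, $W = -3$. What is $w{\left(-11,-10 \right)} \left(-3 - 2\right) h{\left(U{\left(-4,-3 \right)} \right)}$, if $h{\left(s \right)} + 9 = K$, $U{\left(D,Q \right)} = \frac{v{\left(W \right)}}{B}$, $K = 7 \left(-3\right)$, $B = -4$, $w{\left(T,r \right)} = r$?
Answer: $-1500$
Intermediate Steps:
$v{\left(q \right)} = \frac{5}{-6 + q}$
$K = -21$
$U{\left(D,Q \right)} = \frac{5}{36}$ ($U{\left(D,Q \right)} = \frac{5 \frac{1}{-6 - 3}}{-4} = \frac{5}{-9} \left(- \frac{1}{4}\right) = 5 \left(- \frac{1}{9}\right) \left(- \frac{1}{4}\right) = \left(- \frac{5}{9}\right) \left(- \frac{1}{4}\right) = \frac{5}{36}$)
$h{\left(s \right)} = -30$ ($h{\left(s \right)} = -9 - 21 = -30$)
$w{\left(-11,-10 \right)} \left(-3 - 2\right) h{\left(U{\left(-4,-3 \right)} \right)} = - 10 \left(-3 - 2\right) \left(-30\right) = \left(-10\right) \left(-5\right) \left(-30\right) = 50 \left(-30\right) = -1500$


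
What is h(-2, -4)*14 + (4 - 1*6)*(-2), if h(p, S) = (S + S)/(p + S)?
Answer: 68/3 ≈ 22.667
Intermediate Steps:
h(p, S) = 2*S/(S + p) (h(p, S) = (2*S)/(S + p) = 2*S/(S + p))
h(-2, -4)*14 + (4 - 1*6)*(-2) = (2*(-4)/(-4 - 2))*14 + (4 - 1*6)*(-2) = (2*(-4)/(-6))*14 + (4 - 6)*(-2) = (2*(-4)*(-⅙))*14 - 2*(-2) = (4/3)*14 + 4 = 56/3 + 4 = 68/3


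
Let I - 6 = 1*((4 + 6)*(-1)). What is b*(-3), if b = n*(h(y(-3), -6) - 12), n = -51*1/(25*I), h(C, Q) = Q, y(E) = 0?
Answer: 1377/50 ≈ 27.540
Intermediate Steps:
I = -4 (I = 6 + 1*((4 + 6)*(-1)) = 6 + 1*(10*(-1)) = 6 + 1*(-10) = 6 - 10 = -4)
n = 51/100 (n = -51/(-5*(-4)*(-5)) = -51/(20*(-5)) = -51/(-100) = -51*(-1/100) = 51/100 ≈ 0.51000)
b = -459/50 (b = 51*(-6 - 12)/100 = (51/100)*(-18) = -459/50 ≈ -9.1800)
b*(-3) = -459/50*(-3) = 1377/50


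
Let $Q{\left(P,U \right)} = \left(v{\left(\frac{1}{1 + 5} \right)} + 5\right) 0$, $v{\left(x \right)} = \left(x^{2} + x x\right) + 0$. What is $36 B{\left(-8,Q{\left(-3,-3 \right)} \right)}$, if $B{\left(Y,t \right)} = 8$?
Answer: $288$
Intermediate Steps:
$v{\left(x \right)} = 2 x^{2}$ ($v{\left(x \right)} = \left(x^{2} + x^{2}\right) + 0 = 2 x^{2} + 0 = 2 x^{2}$)
$Q{\left(P,U \right)} = 0$ ($Q{\left(P,U \right)} = \left(2 \left(\frac{1}{1 + 5}\right)^{2} + 5\right) 0 = \left(2 \left(\frac{1}{6}\right)^{2} + 5\right) 0 = \left(\frac{2}{36} + 5\right) 0 = \left(2 \cdot \frac{1}{36} + 5\right) 0 = \left(\frac{1}{18} + 5\right) 0 = \frac{91}{18} \cdot 0 = 0$)
$36 B{\left(-8,Q{\left(-3,-3 \right)} \right)} = 36 \cdot 8 = 288$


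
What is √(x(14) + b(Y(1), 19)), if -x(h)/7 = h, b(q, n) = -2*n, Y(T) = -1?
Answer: 2*I*√34 ≈ 11.662*I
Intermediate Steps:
x(h) = -7*h
√(x(14) + b(Y(1), 19)) = √(-7*14 - 2*19) = √(-98 - 38) = √(-136) = 2*I*√34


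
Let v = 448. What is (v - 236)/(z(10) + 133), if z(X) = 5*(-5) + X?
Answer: 106/59 ≈ 1.7966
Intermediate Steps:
z(X) = -25 + X
(v - 236)/(z(10) + 133) = (448 - 236)/((-25 + 10) + 133) = 212/(-15 + 133) = 212/118 = 212*(1/118) = 106/59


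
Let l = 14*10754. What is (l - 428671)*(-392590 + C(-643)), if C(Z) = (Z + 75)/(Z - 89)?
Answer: 6660282074740/61 ≈ 1.0918e+11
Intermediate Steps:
C(Z) = (75 + Z)/(-89 + Z)
l = 150556
(l - 428671)*(-392590 + C(-643)) = (150556 - 428671)*(-392590 + (75 - 643)/(-89 - 643)) = -278115*(-392590 - 568/(-732)) = -278115*(-392590 - 1/732*(-568)) = -278115*(-392590 + 142/183) = -278115*(-71843828/183) = 6660282074740/61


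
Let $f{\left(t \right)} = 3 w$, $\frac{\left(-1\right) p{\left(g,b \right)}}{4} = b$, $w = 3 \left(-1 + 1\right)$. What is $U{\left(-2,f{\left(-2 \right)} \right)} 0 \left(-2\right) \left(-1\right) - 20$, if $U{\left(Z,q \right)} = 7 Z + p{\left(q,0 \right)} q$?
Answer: $-20$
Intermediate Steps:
$w = 0$ ($w = 3 \cdot 0 = 0$)
$p{\left(g,b \right)} = - 4 b$
$f{\left(t \right)} = 0$ ($f{\left(t \right)} = 3 \cdot 0 = 0$)
$U{\left(Z,q \right)} = 7 Z$ ($U{\left(Z,q \right)} = 7 Z + \left(-4\right) 0 q = 7 Z + 0 q = 7 Z + 0 = 7 Z$)
$U{\left(-2,f{\left(-2 \right)} \right)} 0 \left(-2\right) \left(-1\right) - 20 = 7 \left(-2\right) 0 \left(-2\right) \left(-1\right) - 20 = - 14 \cdot 0 \left(-1\right) - 20 = \left(-14\right) 0 - 20 = 0 - 20 = -20$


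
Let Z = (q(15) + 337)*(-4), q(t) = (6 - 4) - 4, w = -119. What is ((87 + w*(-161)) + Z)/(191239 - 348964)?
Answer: -17906/157725 ≈ -0.11353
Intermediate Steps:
q(t) = -2 (q(t) = 2 - 4 = -2)
Z = -1340 (Z = (-2 + 337)*(-4) = 335*(-4) = -1340)
((87 + w*(-161)) + Z)/(191239 - 348964) = ((87 - 119*(-161)) - 1340)/(191239 - 348964) = ((87 + 19159) - 1340)/(-157725) = (19246 - 1340)*(-1/157725) = 17906*(-1/157725) = -17906/157725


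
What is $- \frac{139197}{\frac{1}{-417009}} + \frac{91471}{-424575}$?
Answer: $\frac{24645051032680004}{424575} \approx 5.8046 \cdot 10^{10}$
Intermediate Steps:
$- \frac{139197}{\frac{1}{-417009}} + \frac{91471}{-424575} = - \frac{139197}{- \frac{1}{417009}} + 91471 \left(- \frac{1}{424575}\right) = \left(-139197\right) \left(-417009\right) - \frac{91471}{424575} = 58046401773 - \frac{91471}{424575} = \frac{24645051032680004}{424575}$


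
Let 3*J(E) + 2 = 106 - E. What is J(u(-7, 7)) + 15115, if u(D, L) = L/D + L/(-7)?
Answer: 45451/3 ≈ 15150.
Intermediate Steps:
u(D, L) = -L/7 + L/D (u(D, L) = L/D + L*(-⅐) = L/D - L/7 = -L/7 + L/D)
J(E) = 104/3 - E/3 (J(E) = -⅔ + (106 - E)/3 = -⅔ + (106/3 - E/3) = 104/3 - E/3)
J(u(-7, 7)) + 15115 = (104/3 - (-⅐*7 + 7/(-7))/3) + 15115 = (104/3 - (-1 + 7*(-⅐))/3) + 15115 = (104/3 - (-1 - 1)/3) + 15115 = (104/3 - ⅓*(-2)) + 15115 = (104/3 + ⅔) + 15115 = 106/3 + 15115 = 45451/3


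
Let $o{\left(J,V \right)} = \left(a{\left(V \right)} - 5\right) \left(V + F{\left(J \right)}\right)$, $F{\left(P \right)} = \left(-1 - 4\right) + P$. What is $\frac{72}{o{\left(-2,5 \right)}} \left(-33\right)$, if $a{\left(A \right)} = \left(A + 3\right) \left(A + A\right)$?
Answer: $\frac{396}{25} \approx 15.84$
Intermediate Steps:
$a{\left(A \right)} = 2 A \left(3 + A\right)$ ($a{\left(A \right)} = \left(3 + A\right) 2 A = 2 A \left(3 + A\right)$)
$F{\left(P \right)} = -5 + P$
$o{\left(J,V \right)} = \left(-5 + 2 V \left(3 + V\right)\right) \left(-5 + J + V\right)$ ($o{\left(J,V \right)} = \left(2 V \left(3 + V\right) - 5\right) \left(V + \left(-5 + J\right)\right) = \left(-5 + 2 V \left(3 + V\right)\right) \left(-5 + J + V\right)$)
$\frac{72}{o{\left(-2,5 \right)}} \left(-33\right) = \frac{72}{25 - -10 - 25 + 2 \cdot 5^{2} \left(3 + 5\right) + 2 \cdot 5 \left(-5 - 2\right) \left(3 + 5\right)} \left(-33\right) = \frac{72}{25 + 10 - 25 + 2 \cdot 25 \cdot 8 + 2 \cdot 5 \left(-7\right) 8} \left(-33\right) = \frac{72}{25 + 10 - 25 + 400 - 560} \left(-33\right) = \frac{72}{-150} \left(-33\right) = 72 \left(- \frac{1}{150}\right) \left(-33\right) = \left(- \frac{12}{25}\right) \left(-33\right) = \frac{396}{25}$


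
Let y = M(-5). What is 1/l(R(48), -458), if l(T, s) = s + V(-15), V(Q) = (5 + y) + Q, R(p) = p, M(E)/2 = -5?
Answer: -1/478 ≈ -0.0020920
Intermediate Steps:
M(E) = -10 (M(E) = 2*(-5) = -10)
y = -10
V(Q) = -5 + Q (V(Q) = (5 - 10) + Q = -5 + Q)
l(T, s) = -20 + s (l(T, s) = s + (-5 - 15) = s - 20 = -20 + s)
1/l(R(48), -458) = 1/(-20 - 458) = 1/(-478) = -1/478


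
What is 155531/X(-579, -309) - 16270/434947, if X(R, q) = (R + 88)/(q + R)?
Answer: 60071186780446/213558977 ≈ 2.8129e+5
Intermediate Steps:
X(R, q) = (88 + R)/(R + q)
155531/X(-579, -309) - 16270/434947 = 155531/(((88 - 579)/(-579 - 309))) - 16270/434947 = 155531/((-491/(-888))) - 16270*1/434947 = 155531/((-1/888*(-491))) - 16270/434947 = 155531/(491/888) - 16270/434947 = 155531*(888/491) - 16270/434947 = 138111528/491 - 16270/434947 = 60071186780446/213558977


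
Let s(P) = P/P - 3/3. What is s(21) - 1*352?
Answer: -352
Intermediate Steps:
s(P) = 0 (s(P) = 1 - 3*⅓ = 1 - 1 = 0)
s(21) - 1*352 = 0 - 1*352 = 0 - 352 = -352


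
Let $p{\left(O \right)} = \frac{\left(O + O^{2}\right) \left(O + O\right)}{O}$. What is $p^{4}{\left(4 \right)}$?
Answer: $2560000$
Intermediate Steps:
$p{\left(O \right)} = 2 O + 2 O^{2}$ ($p{\left(O \right)} = \frac{\left(O + O^{2}\right) 2 O}{O} = \frac{2 O \left(O + O^{2}\right)}{O} = 2 O + 2 O^{2}$)
$p^{4}{\left(4 \right)} = \left(2 \cdot 4 \left(1 + 4\right)\right)^{4} = \left(2 \cdot 4 \cdot 5\right)^{4} = 40^{4} = 2560000$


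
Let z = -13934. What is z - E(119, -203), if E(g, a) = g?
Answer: -14053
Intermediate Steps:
z - E(119, -203) = -13934 - 1*119 = -13934 - 119 = -14053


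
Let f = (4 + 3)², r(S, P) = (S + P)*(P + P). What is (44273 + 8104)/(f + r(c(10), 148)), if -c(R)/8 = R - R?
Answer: 17459/14619 ≈ 1.1943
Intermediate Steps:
c(R) = 0 (c(R) = -8*(R - R) = -8*0 = 0)
r(S, P) = 2*P*(P + S) (r(S, P) = (P + S)*(2*P) = 2*P*(P + S))
f = 49 (f = 7² = 49)
(44273 + 8104)/(f + r(c(10), 148)) = (44273 + 8104)/(49 + 2*148*(148 + 0)) = 52377/(49 + 2*148*148) = 52377/(49 + 43808) = 52377/43857 = 52377*(1/43857) = 17459/14619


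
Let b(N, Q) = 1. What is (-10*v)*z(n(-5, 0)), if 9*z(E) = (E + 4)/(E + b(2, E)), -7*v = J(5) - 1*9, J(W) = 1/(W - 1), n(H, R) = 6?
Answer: -125/63 ≈ -1.9841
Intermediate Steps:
J(W) = 1/(-1 + W)
v = 5/4 (v = -(1/(-1 + 5) - 1*9)/7 = -(1/4 - 9)/7 = -(¼ - 9)/7 = -⅐*(-35/4) = 5/4 ≈ 1.2500)
z(E) = (4 + E)/(9*(1 + E)) (z(E) = ((E + 4)/(E + 1))/9 = ((4 + E)/(1 + E))/9 = (4 + E)/(9*(1 + E)))
(-10*v)*z(n(-5, 0)) = (-10*5/4)*((4 + 6)/(9*(1 + 6))) = -25*10/(18*7) = -25/2*10/63 = -125/63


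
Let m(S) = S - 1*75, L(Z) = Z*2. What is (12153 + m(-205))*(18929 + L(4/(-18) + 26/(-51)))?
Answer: 34383175049/153 ≈ 2.2473e+8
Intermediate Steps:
L(Z) = 2*Z
m(S) = -75 + S (m(S) = S - 75 = -75 + S)
(12153 + m(-205))*(18929 + L(4/(-18) + 26/(-51))) = (12153 + (-75 - 205))*(18929 + 2*(4/(-18) + 26/(-51))) = (12153 - 280)*(18929 + 2*(4*(-1/18) + 26*(-1/51))) = 11873*(18929 + 2*(-2/9 - 26/51)) = 11873*(18929 + 2*(-112/153)) = 11873*(18929 - 224/153) = 11873*(2895913/153) = 34383175049/153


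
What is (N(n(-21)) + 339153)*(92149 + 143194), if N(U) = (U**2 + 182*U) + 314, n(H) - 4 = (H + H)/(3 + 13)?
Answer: 5116833389575/64 ≈ 7.9951e+10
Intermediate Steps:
n(H) = 4 + H/8 (n(H) = 4 + (H + H)/(3 + 13) = 4 + (2*H)/16 = 4 + (2*H)*(1/16) = 4 + H/8)
N(U) = 314 + U**2 + 182*U
(N(n(-21)) + 339153)*(92149 + 143194) = ((314 + (4 + (1/8)*(-21))**2 + 182*(4 + (1/8)*(-21))) + 339153)*(92149 + 143194) = ((314 + (4 - 21/8)**2 + 182*(4 - 21/8)) + 339153)*235343 = ((314 + (11/8)**2 + 182*(11/8)) + 339153)*235343 = ((314 + 121/64 + 1001/4) + 339153)*235343 = (36233/64 + 339153)*235343 = (21742025/64)*235343 = 5116833389575/64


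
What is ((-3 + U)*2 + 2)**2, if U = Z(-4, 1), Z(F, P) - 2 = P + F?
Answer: 36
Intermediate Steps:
Z(F, P) = 2 + F + P (Z(F, P) = 2 + (P + F) = 2 + (F + P) = 2 + F + P)
U = -1 (U = 2 - 4 + 1 = -1)
((-3 + U)*2 + 2)**2 = ((-3 - 1)*2 + 2)**2 = (-4*2 + 2)**2 = (-8 + 2)**2 = (-6)**2 = 36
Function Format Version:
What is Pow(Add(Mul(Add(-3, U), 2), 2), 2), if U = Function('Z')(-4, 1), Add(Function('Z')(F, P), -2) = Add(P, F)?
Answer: 36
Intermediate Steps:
Function('Z')(F, P) = Add(2, F, P) (Function('Z')(F, P) = Add(2, Add(P, F)) = Add(2, Add(F, P)) = Add(2, F, P))
U = -1 (U = Add(2, -4, 1) = -1)
Pow(Add(Mul(Add(-3, U), 2), 2), 2) = Pow(Add(Mul(Add(-3, -1), 2), 2), 2) = Pow(Add(Mul(-4, 2), 2), 2) = Pow(Add(-8, 2), 2) = Pow(-6, 2) = 36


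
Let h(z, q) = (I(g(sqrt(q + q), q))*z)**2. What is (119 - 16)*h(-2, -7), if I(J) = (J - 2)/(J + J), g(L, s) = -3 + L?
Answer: 103*(10*sqrt(14) + 11*I)/(-5*I + 6*sqrt(14)) ≈ 152.84 + 84.509*I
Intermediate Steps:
I(J) = (-2 + J)/(2*J) (I(J) = (-2 + J)/((2*J)) = (-2 + J)*(1/(2*J)) = (-2 + J)/(2*J))
h(z, q) = z**2*(-5 + sqrt(2)*sqrt(q))**2/(4*(-3 + sqrt(2)*sqrt(q))**2) (h(z, q) = (((-2 + (-3 + sqrt(q + q)))/(2*(-3 + sqrt(q + q))))*z)**2 = (((-2 + (-3 + sqrt(2*q)))/(2*(-3 + sqrt(2*q))))*z)**2 = (((-2 + (-3 + sqrt(2)*sqrt(q)))/(2*(-3 + sqrt(2)*sqrt(q))))*z)**2 = (((-5 + sqrt(2)*sqrt(q))/(2*(-3 + sqrt(2)*sqrt(q))))*z)**2 = (z*(-5 + sqrt(2)*sqrt(q))/(2*(-3 + sqrt(2)*sqrt(q))))**2 = z**2*(-5 + sqrt(2)*sqrt(q))**2/(4*(-3 + sqrt(2)*sqrt(q))**2))
(119 - 16)*h(-2, -7) = (119 - 16)*((1/4)*(-2)**2*(-5 + sqrt(2)*sqrt(-7))**2/(-3 + sqrt(2)*sqrt(-7))**2) = 103*((1/4)*4*(-5 + sqrt(2)*(I*sqrt(7)))**2/(-3 + sqrt(2)*(I*sqrt(7)))**2) = 103*((1/4)*4*(-5 + I*sqrt(14))**2/(-3 + I*sqrt(14))**2) = 103*((-5 + I*sqrt(14))**2/(-3 + I*sqrt(14))**2) = 103*(-5 + I*sqrt(14))**2/(-3 + I*sqrt(14))**2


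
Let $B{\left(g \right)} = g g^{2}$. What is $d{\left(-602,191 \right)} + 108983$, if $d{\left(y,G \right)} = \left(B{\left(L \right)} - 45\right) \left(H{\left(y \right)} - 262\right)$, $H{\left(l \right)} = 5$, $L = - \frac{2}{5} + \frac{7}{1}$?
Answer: $\frac{5832691}{125} \approx 46662.0$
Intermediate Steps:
$L = \frac{33}{5}$ ($L = \left(-2\right) \frac{1}{5} + 7 \cdot 1 = - \frac{2}{5} + 7 = \frac{33}{5} \approx 6.6$)
$B{\left(g \right)} = g^{3}$
$d{\left(y,G \right)} = - \frac{7790184}{125}$ ($d{\left(y,G \right)} = \left(\left(\frac{33}{5}\right)^{3} - 45\right) \left(5 - 262\right) = \left(\frac{35937}{125} - 45\right) \left(-257\right) = \frac{30312}{125} \left(-257\right) = - \frac{7790184}{125}$)
$d{\left(-602,191 \right)} + 108983 = - \frac{7790184}{125} + 108983 = \frac{5832691}{125}$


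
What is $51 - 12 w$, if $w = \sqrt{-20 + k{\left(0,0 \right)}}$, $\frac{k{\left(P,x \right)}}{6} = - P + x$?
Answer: $51 - 24 i \sqrt{5} \approx 51.0 - 53.666 i$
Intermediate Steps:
$k{\left(P,x \right)} = - 6 P + 6 x$ ($k{\left(P,x \right)} = 6 \left(- P + x\right) = 6 \left(x - P\right) = - 6 P + 6 x$)
$w = 2 i \sqrt{5}$ ($w = \sqrt{-20 + \left(\left(-6\right) 0 + 6 \cdot 0\right)} = \sqrt{-20 + \left(0 + 0\right)} = \sqrt{-20 + 0} = \sqrt{-20} = 2 i \sqrt{5} \approx 4.4721 i$)
$51 - 12 w = 51 - 12 \cdot 2 i \sqrt{5} = 51 - 24 i \sqrt{5}$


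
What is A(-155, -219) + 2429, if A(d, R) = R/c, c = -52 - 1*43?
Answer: 230974/95 ≈ 2431.3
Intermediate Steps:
c = -95 (c = -52 - 43 = -95)
A(d, R) = -R/95 (A(d, R) = R/(-95) = R*(-1/95) = -R/95)
A(-155, -219) + 2429 = -1/95*(-219) + 2429 = 219/95 + 2429 = 230974/95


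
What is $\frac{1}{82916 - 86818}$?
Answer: $- \frac{1}{3902} \approx -0.00025628$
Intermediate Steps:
$\frac{1}{82916 - 86818} = \frac{1}{-3902} = - \frac{1}{3902}$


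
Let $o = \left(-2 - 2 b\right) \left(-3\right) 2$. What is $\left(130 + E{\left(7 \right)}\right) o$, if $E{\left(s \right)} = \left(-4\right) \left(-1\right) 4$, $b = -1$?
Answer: $0$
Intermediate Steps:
$o = 0$ ($o = \left(-2 - -2\right) \left(-3\right) 2 = \left(-2 + 2\right) \left(-3\right) 2 = 0 \left(-3\right) 2 = 0 \cdot 2 = 0$)
$E{\left(s \right)} = 16$ ($E{\left(s \right)} = 4 \cdot 4 = 16$)
$\left(130 + E{\left(7 \right)}\right) o = \left(130 + 16\right) 0 = 146 \cdot 0 = 0$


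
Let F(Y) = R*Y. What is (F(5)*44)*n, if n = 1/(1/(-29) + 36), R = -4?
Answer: -25520/1043 ≈ -24.468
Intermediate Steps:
n = 29/1043 (n = 1/(-1/29 + 36) = 1/(1043/29) = 29/1043 ≈ 0.027804)
F(Y) = -4*Y
(F(5)*44)*n = (-4*5*44)*(29/1043) = -20*44*(29/1043) = -880*29/1043 = -25520/1043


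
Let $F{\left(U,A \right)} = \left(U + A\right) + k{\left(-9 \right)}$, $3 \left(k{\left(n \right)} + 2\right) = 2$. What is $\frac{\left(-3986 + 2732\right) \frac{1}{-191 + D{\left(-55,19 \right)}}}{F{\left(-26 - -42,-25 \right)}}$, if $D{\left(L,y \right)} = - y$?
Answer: $- \frac{627}{1085} \approx -0.57788$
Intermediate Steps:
$k{\left(n \right)} = - \frac{4}{3}$ ($k{\left(n \right)} = -2 + \frac{1}{3} \cdot 2 = -2 + \frac{2}{3} = - \frac{4}{3}$)
$F{\left(U,A \right)} = - \frac{4}{3} + A + U$ ($F{\left(U,A \right)} = \left(U + A\right) - \frac{4}{3} = \left(A + U\right) - \frac{4}{3} = - \frac{4}{3} + A + U$)
$\frac{\left(-3986 + 2732\right) \frac{1}{-191 + D{\left(-55,19 \right)}}}{F{\left(-26 - -42,-25 \right)}} = \frac{\left(-3986 + 2732\right) \frac{1}{-191 - 19}}{- \frac{4}{3} - 25 - -16} = \frac{\left(-1254\right) \frac{1}{-191 - 19}}{- \frac{4}{3} - 25 + \left(-26 + 42\right)} = \frac{\left(-1254\right) \frac{1}{-210}}{- \frac{4}{3} - 25 + 16} = \frac{\left(-1254\right) \left(- \frac{1}{210}\right)}{- \frac{31}{3}} = \frac{209}{35} \left(- \frac{3}{31}\right) = - \frac{627}{1085}$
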